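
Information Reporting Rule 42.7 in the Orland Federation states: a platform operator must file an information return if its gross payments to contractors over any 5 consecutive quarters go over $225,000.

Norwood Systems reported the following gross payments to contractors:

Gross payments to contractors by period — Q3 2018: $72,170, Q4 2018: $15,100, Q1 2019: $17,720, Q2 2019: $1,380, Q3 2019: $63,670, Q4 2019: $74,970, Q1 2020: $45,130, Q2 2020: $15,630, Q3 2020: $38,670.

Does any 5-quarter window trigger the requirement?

Yes

Q3 2018–Q3 2019: $72,170 + $15,100 + $17,720 + $1,380 + $63,670 = $170,040 (under)
Q4 2018–Q4 2019: $15,100 + $17,720 + $1,380 + $63,670 + $74,970 = $172,840 (under)
Q1 2019–Q1 2020: $17,720 + $1,380 + $63,670 + $74,970 + $45,130 = $202,870 (under)
Q2 2019–Q2 2020: $1,380 + $63,670 + $74,970 + $45,130 + $15,630 = $200,780 (under)
Q3 2019–Q3 2020: $63,670 + $74,970 + $45,130 + $15,630 + $38,670 = $238,070 (over)
At least one window exceeds $225,000.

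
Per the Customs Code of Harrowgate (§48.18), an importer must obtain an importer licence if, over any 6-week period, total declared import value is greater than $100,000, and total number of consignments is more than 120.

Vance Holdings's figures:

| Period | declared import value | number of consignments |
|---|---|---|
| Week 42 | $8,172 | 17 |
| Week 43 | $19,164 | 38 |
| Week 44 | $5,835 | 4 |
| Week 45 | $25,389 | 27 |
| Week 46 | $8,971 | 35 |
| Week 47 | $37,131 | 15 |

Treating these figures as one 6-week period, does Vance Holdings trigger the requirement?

Total declared import value: $8,172 + $19,164 + $5,835 + $25,389 + $8,971 + $37,131 = $104,662 (> $100,000).
Total number of consignments: 17 + 38 + 4 + 27 + 35 + 15 = 136 (> 120).
The test is 'and': both thresholds are exceeded.

Yes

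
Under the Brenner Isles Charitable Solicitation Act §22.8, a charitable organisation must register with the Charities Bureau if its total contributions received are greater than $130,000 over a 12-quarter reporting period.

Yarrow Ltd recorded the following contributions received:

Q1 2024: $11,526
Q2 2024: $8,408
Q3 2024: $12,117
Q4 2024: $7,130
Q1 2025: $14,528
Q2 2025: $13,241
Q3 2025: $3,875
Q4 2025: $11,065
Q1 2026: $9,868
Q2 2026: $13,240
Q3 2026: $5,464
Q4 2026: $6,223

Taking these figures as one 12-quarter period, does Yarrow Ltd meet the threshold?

Total contributions received: $11,526 + $8,408 + $12,117 + $7,130 + $14,528 + $13,241 + $3,875 + $11,065 + $9,868 + $13,240 + $5,464 + $6,223 = $116,685.
$116,685 ≤ $130,000, so the threshold is not exceeded.

No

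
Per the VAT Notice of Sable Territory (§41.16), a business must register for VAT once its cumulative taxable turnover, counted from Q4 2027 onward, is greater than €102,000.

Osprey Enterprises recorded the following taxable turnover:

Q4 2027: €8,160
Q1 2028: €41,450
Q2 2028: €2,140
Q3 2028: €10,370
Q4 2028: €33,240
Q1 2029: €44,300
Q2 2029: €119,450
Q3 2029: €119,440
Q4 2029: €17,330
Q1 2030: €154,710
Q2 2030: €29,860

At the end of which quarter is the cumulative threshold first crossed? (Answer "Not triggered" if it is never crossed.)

Q1 2029

Through Q4 2027: €8,160
Through Q1 2028: €49,610
Through Q2 2028: €51,750
Through Q3 2028: €62,120
Through Q4 2028: €95,360
Through Q1 2029: €139,660 ← exceeds threshold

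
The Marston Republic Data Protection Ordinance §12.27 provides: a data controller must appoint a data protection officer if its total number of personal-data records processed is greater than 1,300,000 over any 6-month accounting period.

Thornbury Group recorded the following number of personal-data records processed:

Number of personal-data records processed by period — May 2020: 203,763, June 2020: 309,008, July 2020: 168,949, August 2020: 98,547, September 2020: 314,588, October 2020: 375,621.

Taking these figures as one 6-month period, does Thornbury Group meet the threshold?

Yes

Total number of personal-data records processed: 203,763 + 309,008 + 168,949 + 98,547 + 314,588 + 375,621 = 1,470,476.
1,470,476 > 1,300,000, so the threshold is exceeded.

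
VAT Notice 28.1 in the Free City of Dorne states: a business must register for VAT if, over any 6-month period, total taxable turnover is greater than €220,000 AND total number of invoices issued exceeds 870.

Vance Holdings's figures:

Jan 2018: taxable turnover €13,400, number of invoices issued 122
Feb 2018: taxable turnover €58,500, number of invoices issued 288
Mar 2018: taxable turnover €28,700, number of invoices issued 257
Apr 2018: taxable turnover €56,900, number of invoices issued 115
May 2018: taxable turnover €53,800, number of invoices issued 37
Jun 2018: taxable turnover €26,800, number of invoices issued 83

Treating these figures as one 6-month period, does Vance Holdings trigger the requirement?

Yes

Total taxable turnover: €13,400 + €58,500 + €28,700 + €56,900 + €53,800 + €26,800 = €238,100 (> €220,000).
Total number of invoices issued: 122 + 288 + 257 + 115 + 37 + 83 = 902 (> 870).
The test is 'and': both thresholds are exceeded.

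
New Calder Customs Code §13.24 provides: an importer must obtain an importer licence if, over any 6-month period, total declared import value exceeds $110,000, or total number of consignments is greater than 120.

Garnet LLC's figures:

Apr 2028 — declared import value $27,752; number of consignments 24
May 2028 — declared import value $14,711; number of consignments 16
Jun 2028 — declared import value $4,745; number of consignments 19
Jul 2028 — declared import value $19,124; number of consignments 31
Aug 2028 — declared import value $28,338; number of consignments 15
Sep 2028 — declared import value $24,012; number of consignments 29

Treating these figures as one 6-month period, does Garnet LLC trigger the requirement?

Total declared import value: $27,752 + $14,711 + $4,745 + $19,124 + $28,338 + $24,012 = $118,682 (> $110,000).
Total number of consignments: 24 + 16 + 19 + 31 + 15 + 29 = 134 (> 120).
The test is 'or': at least one threshold is exceeded.

Yes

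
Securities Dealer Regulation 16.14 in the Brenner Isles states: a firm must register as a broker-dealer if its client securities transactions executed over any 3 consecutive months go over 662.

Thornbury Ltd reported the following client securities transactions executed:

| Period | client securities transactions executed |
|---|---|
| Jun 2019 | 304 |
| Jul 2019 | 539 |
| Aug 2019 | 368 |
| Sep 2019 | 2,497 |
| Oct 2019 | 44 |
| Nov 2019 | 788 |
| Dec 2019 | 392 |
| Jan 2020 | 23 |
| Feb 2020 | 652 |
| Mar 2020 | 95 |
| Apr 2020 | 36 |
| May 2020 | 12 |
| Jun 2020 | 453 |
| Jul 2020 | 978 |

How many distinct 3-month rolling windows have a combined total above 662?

Jun 2019–Aug 2019: 304 + 539 + 368 = 1,211 (over)
Jul 2019–Sep 2019: 539 + 368 + 2,497 = 3,404 (over)
Aug 2019–Oct 2019: 368 + 2,497 + 44 = 2,909 (over)
Sep 2019–Nov 2019: 2,497 + 44 + 788 = 3,329 (over)
Oct 2019–Dec 2019: 44 + 788 + 392 = 1,224 (over)
Nov 2019–Jan 2020: 788 + 392 + 23 = 1,203 (over)
Dec 2019–Feb 2020: 392 + 23 + 652 = 1,067 (over)
Jan 2020–Mar 2020: 23 + 652 + 95 = 770 (over)
Feb 2020–Apr 2020: 652 + 95 + 36 = 783 (over)
Mar 2020–May 2020: 95 + 36 + 12 = 143 (under)
Apr 2020–Jun 2020: 36 + 12 + 453 = 501 (under)
May 2020–Jul 2020: 12 + 453 + 978 = 1,443 (over)
10 windows exceed the threshold.

10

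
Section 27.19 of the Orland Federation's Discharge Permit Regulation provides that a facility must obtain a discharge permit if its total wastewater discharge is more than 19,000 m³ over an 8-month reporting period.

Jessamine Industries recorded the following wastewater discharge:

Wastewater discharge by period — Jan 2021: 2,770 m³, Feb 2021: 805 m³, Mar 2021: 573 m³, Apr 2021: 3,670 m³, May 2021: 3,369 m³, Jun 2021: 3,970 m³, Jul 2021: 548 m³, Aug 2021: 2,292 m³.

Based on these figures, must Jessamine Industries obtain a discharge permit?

No

Total wastewater discharge: 2,770 m³ + 805 m³ + 573 m³ + 3,670 m³ + 3,369 m³ + 3,970 m³ + 548 m³ + 2,292 m³ = 17,997 m³.
17,997 m³ ≤ 19,000 m³, so the threshold is not exceeded.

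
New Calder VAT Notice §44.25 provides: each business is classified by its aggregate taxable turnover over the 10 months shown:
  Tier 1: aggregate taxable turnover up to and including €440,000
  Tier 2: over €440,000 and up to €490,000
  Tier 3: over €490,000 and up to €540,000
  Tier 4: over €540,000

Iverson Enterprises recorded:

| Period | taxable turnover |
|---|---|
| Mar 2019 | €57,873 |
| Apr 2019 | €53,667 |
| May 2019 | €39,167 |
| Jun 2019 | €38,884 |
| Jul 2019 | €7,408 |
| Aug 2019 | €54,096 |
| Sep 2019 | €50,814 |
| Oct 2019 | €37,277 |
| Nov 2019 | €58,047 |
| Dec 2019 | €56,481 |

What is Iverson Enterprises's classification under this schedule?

Aggregate taxable turnover: €57,873 + €53,667 + €39,167 + €38,884 + €7,408 + €54,096 + €50,814 + €37,277 + €58,047 + €56,481 = €453,714.
€440,000 < €453,714 ≤ €490,000, so Tier 2 applies.

Tier 2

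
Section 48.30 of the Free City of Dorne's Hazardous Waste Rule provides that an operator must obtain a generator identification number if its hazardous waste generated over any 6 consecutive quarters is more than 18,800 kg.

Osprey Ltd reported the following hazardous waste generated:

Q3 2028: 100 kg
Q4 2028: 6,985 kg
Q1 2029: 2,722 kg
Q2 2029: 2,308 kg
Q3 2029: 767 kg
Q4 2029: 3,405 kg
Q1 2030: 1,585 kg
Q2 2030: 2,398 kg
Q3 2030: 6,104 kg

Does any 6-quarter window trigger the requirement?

No

Q3 2028–Q4 2029: 100 kg + 6,985 kg + 2,722 kg + 2,308 kg + 767 kg + 3,405 kg = 16,287 kg (under)
Q4 2028–Q1 2030: 6,985 kg + 2,722 kg + 2,308 kg + 767 kg + 3,405 kg + 1,585 kg = 17,772 kg (under)
Q1 2029–Q2 2030: 2,722 kg + 2,308 kg + 767 kg + 3,405 kg + 1,585 kg + 2,398 kg = 13,185 kg (under)
Q2 2029–Q3 2030: 2,308 kg + 767 kg + 3,405 kg + 1,585 kg + 2,398 kg + 6,104 kg = 16,567 kg (under)
No window exceeds 18,800 kg.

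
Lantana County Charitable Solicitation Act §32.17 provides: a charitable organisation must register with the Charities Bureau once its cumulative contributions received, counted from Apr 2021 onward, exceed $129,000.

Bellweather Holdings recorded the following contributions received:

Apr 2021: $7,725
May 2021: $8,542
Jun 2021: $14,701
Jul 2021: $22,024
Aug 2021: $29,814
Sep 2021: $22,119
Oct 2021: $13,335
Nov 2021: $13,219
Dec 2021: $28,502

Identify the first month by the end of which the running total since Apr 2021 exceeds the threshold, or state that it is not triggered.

Through Apr 2021: $7,725
Through May 2021: $16,267
Through Jun 2021: $30,968
Through Jul 2021: $52,992
Through Aug 2021: $82,806
Through Sep 2021: $104,925
Through Oct 2021: $118,260
Through Nov 2021: $131,479 ← exceeds threshold

Nov 2021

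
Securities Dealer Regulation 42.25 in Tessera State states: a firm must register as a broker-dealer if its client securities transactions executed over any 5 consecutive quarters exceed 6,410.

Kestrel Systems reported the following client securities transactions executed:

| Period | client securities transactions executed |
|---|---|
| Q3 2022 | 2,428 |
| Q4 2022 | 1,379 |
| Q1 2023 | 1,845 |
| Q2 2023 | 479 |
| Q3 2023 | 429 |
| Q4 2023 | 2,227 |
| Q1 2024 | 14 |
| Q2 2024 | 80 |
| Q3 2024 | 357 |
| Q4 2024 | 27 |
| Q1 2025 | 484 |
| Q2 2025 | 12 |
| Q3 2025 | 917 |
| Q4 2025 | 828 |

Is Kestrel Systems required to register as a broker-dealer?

Yes

Q3 2022–Q3 2023: 2,428 + 1,379 + 1,845 + 479 + 429 = 6,560 (over)
Q4 2022–Q4 2023: 1,379 + 1,845 + 479 + 429 + 2,227 = 6,359 (under)
Q1 2023–Q1 2024: 1,845 + 479 + 429 + 2,227 + 14 = 4,994 (under)
Q2 2023–Q2 2024: 479 + 429 + 2,227 + 14 + 80 = 3,229 (under)
Q3 2023–Q3 2024: 429 + 2,227 + 14 + 80 + 357 = 3,107 (under)
Q4 2023–Q4 2024: 2,227 + 14 + 80 + 357 + 27 = 2,705 (under)
Q1 2024–Q1 2025: 14 + 80 + 357 + 27 + 484 = 962 (under)
Q2 2024–Q2 2025: 80 + 357 + 27 + 484 + 12 = 960 (under)
Q3 2024–Q3 2025: 357 + 27 + 484 + 12 + 917 = 1,797 (under)
Q4 2024–Q4 2025: 27 + 484 + 12 + 917 + 828 = 2,268 (under)
At least one window exceeds 6,410.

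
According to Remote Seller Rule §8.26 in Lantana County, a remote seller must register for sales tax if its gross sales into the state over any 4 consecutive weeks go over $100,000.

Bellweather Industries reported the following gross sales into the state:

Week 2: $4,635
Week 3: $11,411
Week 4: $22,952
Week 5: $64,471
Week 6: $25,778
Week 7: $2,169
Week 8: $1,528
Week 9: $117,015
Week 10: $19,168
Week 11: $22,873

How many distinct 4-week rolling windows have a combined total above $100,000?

6

Week 2–Week 5: $4,635 + $11,411 + $22,952 + $64,471 = $103,469 (over)
Week 3–Week 6: $11,411 + $22,952 + $64,471 + $25,778 = $124,612 (over)
Week 4–Week 7: $22,952 + $64,471 + $25,778 + $2,169 = $115,370 (over)
Week 5–Week 8: $64,471 + $25,778 + $2,169 + $1,528 = $93,946 (under)
Week 6–Week 9: $25,778 + $2,169 + $1,528 + $117,015 = $146,490 (over)
Week 7–Week 10: $2,169 + $1,528 + $117,015 + $19,168 = $139,880 (over)
Week 8–Week 11: $1,528 + $117,015 + $19,168 + $22,873 = $160,584 (over)
6 windows exceed the threshold.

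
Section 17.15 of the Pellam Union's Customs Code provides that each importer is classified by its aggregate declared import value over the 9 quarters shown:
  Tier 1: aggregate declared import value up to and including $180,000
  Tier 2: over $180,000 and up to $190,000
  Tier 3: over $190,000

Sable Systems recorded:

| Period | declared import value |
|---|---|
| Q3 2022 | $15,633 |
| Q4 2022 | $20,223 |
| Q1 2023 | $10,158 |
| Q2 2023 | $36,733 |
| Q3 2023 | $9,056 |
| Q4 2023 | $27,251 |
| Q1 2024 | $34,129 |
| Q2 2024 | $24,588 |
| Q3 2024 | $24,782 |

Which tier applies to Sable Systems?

Tier 3

Aggregate declared import value: $15,633 + $20,223 + $10,158 + $36,733 + $9,056 + $27,251 + $34,129 + $24,588 + $24,782 = $202,553.
$202,553 > $190,000, so Tier 3 applies.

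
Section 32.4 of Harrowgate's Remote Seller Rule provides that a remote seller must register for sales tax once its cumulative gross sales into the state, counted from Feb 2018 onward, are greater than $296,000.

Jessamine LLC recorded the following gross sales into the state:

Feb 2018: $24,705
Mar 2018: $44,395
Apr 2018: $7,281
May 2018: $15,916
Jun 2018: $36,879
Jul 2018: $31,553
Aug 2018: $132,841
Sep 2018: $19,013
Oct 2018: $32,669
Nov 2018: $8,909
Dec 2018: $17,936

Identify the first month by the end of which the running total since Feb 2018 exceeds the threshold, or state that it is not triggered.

Through Feb 2018: $24,705
Through Mar 2018: $69,100
Through Apr 2018: $76,381
Through May 2018: $92,297
Through Jun 2018: $129,176
Through Jul 2018: $160,729
Through Aug 2018: $293,570
Through Sep 2018: $312,583 ← exceeds threshold

Sep 2018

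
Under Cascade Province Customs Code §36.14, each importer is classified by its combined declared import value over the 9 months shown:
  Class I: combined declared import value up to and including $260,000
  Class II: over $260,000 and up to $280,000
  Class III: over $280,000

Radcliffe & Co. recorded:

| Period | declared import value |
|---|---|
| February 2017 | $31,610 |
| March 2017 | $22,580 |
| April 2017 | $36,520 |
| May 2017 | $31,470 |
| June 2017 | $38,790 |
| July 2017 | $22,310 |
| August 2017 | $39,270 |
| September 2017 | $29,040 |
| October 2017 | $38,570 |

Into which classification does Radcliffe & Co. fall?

Class III

Combined declared import value: $31,610 + $22,580 + $36,520 + $31,470 + $38,790 + $22,310 + $39,270 + $29,040 + $38,570 = $290,160.
$290,160 > $280,000, so Class III applies.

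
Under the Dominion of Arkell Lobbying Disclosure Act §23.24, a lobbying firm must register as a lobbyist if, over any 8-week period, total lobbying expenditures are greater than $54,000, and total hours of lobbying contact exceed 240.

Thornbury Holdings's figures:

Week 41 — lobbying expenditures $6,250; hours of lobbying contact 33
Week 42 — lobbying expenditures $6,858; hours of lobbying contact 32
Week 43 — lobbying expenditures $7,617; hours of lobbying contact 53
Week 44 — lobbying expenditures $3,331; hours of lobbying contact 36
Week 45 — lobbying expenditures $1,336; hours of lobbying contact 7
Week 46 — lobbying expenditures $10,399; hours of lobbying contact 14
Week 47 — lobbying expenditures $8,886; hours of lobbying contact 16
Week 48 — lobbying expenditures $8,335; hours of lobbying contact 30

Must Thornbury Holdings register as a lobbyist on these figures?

Total lobbying expenditures: $6,250 + $6,858 + $7,617 + $3,331 + $1,336 + $10,399 + $8,886 + $8,335 = $53,012 (≤ $54,000).
Total hours of lobbying contact: 33 + 32 + 53 + 36 + 7 + 14 + 16 + 30 = 221 (≤ 240).
The test is 'and': the rule requires both, and at least one is not exceeded.

No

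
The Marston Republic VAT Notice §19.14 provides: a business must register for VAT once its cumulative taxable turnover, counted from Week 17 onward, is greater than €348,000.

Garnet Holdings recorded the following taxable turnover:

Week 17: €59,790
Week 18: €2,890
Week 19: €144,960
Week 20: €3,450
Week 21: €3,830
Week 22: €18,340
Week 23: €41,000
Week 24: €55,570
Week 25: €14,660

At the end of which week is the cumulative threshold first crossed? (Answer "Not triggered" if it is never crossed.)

Not triggered

Through Week 17: €59,790
Through Week 18: €62,680
Through Week 19: €207,640
Through Week 20: €211,090
Through Week 21: €214,920
Through Week 22: €233,260
Through Week 23: €274,260
Through Week 24: €329,830
Through Week 25: €344,490
Final cumulative total €344,490 ≤ €348,000; the threshold is never exceeded.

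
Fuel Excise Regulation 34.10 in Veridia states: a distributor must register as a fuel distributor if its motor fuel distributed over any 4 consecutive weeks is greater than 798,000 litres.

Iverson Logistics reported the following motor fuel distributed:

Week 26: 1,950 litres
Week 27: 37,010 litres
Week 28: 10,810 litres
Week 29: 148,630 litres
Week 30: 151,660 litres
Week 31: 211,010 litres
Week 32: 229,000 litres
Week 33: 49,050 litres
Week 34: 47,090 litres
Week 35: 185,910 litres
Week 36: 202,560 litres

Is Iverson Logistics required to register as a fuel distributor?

Week 26–Week 29: 1,950 litres + 37,010 litres + 10,810 litres + 148,630 litres = 198,400 litres (under)
Week 27–Week 30: 37,010 litres + 10,810 litres + 148,630 litres + 151,660 litres = 348,110 litres (under)
Week 28–Week 31: 10,810 litres + 148,630 litres + 151,660 litres + 211,010 litres = 522,110 litres (under)
Week 29–Week 32: 148,630 litres + 151,660 litres + 211,010 litres + 229,000 litres = 740,300 litres (under)
Week 30–Week 33: 151,660 litres + 211,010 litres + 229,000 litres + 49,050 litres = 640,720 litres (under)
Week 31–Week 34: 211,010 litres + 229,000 litres + 49,050 litres + 47,090 litres = 536,150 litres (under)
Week 32–Week 35: 229,000 litres + 49,050 litres + 47,090 litres + 185,910 litres = 511,050 litres (under)
Week 33–Week 36: 49,050 litres + 47,090 litres + 185,910 litres + 202,560 litres = 484,610 litres (under)
No window exceeds 798,000 litres.

No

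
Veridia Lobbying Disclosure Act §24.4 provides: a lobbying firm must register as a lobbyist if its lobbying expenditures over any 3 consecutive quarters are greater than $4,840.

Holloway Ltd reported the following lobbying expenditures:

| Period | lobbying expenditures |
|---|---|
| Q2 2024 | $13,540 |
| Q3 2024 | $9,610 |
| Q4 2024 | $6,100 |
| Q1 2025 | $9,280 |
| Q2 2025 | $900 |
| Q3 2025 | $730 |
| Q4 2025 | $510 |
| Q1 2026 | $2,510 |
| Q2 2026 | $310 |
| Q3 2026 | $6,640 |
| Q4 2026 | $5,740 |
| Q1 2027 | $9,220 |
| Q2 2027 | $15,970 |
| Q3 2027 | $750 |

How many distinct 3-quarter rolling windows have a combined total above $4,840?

9

Q2 2024–Q4 2024: $13,540 + $9,610 + $6,100 = $29,250 (over)
Q3 2024–Q1 2025: $9,610 + $6,100 + $9,280 = $24,990 (over)
Q4 2024–Q2 2025: $6,100 + $9,280 + $900 = $16,280 (over)
Q1 2025–Q3 2025: $9,280 + $900 + $730 = $10,910 (over)
Q2 2025–Q4 2025: $900 + $730 + $510 = $2,140 (under)
Q3 2025–Q1 2026: $730 + $510 + $2,510 = $3,750 (under)
Q4 2025–Q2 2026: $510 + $2,510 + $310 = $3,330 (under)
Q1 2026–Q3 2026: $2,510 + $310 + $6,640 = $9,460 (over)
Q2 2026–Q4 2026: $310 + $6,640 + $5,740 = $12,690 (over)
Q3 2026–Q1 2027: $6,640 + $5,740 + $9,220 = $21,600 (over)
Q4 2026–Q2 2027: $5,740 + $9,220 + $15,970 = $30,930 (over)
Q1 2027–Q3 2027: $9,220 + $15,970 + $750 = $25,940 (over)
9 windows exceed the threshold.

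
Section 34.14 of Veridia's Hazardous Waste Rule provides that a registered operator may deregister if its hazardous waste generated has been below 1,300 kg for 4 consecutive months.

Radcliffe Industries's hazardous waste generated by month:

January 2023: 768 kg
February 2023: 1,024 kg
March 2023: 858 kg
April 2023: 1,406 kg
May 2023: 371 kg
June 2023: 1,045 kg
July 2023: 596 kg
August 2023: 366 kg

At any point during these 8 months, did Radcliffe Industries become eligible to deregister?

Yes

Months below 1,300 kg: January 2023, February 2023, March 2023, May 2023, June 2023, July 2023, August 2023.
Longest run of consecutive months below the threshold: 4.
4 ≥ 4, so Radcliffe Industries became eligible.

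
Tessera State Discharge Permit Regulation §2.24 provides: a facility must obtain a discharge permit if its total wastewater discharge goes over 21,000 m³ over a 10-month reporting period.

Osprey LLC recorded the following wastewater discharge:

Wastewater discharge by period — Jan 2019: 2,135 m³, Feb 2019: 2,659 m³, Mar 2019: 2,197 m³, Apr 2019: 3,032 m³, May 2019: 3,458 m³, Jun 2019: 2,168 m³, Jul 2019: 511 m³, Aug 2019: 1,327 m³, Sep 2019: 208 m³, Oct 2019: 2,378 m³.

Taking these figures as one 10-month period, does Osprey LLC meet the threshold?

Total wastewater discharge: 2,135 m³ + 2,659 m³ + 2,197 m³ + 3,032 m³ + 3,458 m³ + 2,168 m³ + 511 m³ + 1,327 m³ + 208 m³ + 2,378 m³ = 20,073 m³.
20,073 m³ ≤ 21,000 m³, so the threshold is not exceeded.

No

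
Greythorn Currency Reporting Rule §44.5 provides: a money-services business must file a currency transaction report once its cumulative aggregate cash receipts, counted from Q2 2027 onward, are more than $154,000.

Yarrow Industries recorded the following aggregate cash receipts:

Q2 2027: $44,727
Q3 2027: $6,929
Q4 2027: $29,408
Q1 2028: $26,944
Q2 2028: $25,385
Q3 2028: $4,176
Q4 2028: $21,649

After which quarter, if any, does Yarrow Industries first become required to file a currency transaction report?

Q4 2028

Through Q2 2027: $44,727
Through Q3 2027: $51,656
Through Q4 2027: $81,064
Through Q1 2028: $108,008
Through Q2 2028: $133,393
Through Q3 2028: $137,569
Through Q4 2028: $159,218 ← exceeds threshold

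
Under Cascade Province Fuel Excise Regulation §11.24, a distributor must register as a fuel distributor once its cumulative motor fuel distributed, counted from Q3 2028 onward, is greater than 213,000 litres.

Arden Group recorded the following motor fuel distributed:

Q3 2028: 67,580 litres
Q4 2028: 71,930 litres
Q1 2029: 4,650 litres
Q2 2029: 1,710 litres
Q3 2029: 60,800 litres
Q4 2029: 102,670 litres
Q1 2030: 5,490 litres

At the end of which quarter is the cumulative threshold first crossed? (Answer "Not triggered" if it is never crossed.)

Through Q3 2028: 67,580 litres
Through Q4 2028: 139,510 litres
Through Q1 2029: 144,160 litres
Through Q2 2029: 145,870 litres
Through Q3 2029: 206,670 litres
Through Q4 2029: 309,340 litres ← exceeds threshold

Q4 2029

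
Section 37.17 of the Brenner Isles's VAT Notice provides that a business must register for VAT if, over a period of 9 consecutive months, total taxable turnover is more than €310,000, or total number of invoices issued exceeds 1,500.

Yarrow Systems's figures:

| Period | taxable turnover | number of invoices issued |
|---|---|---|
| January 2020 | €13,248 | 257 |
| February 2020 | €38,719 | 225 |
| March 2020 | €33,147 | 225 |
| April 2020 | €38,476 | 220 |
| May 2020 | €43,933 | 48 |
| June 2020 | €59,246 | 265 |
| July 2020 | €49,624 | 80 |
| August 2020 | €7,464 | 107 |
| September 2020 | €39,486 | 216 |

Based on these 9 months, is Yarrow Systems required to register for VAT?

Total taxable turnover: €13,248 + €38,719 + €33,147 + €38,476 + €43,933 + €59,246 + €49,624 + €7,464 + €39,486 = €323,343 (> €310,000).
Total number of invoices issued: 257 + 225 + 225 + 220 + 48 + 265 + 80 + 107 + 216 = 1,643 (> 1,500).
The test is 'or': at least one threshold is exceeded.

Yes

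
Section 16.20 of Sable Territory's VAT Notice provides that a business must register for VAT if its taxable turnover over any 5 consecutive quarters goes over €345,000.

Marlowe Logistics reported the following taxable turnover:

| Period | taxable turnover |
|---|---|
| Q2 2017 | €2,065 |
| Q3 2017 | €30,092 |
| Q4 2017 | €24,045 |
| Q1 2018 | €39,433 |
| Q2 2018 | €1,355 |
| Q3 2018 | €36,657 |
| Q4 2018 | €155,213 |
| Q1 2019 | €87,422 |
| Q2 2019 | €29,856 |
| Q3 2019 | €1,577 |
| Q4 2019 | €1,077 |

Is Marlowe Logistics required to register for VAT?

No

Q2 2017–Q2 2018: €2,065 + €30,092 + €24,045 + €39,433 + €1,355 = €96,990 (under)
Q3 2017–Q3 2018: €30,092 + €24,045 + €39,433 + €1,355 + €36,657 = €131,582 (under)
Q4 2017–Q4 2018: €24,045 + €39,433 + €1,355 + €36,657 + €155,213 = €256,703 (under)
Q1 2018–Q1 2019: €39,433 + €1,355 + €36,657 + €155,213 + €87,422 = €320,080 (under)
Q2 2018–Q2 2019: €1,355 + €36,657 + €155,213 + €87,422 + €29,856 = €310,503 (under)
Q3 2018–Q3 2019: €36,657 + €155,213 + €87,422 + €29,856 + €1,577 = €310,725 (under)
Q4 2018–Q4 2019: €155,213 + €87,422 + €29,856 + €1,577 + €1,077 = €275,145 (under)
No window exceeds €345,000.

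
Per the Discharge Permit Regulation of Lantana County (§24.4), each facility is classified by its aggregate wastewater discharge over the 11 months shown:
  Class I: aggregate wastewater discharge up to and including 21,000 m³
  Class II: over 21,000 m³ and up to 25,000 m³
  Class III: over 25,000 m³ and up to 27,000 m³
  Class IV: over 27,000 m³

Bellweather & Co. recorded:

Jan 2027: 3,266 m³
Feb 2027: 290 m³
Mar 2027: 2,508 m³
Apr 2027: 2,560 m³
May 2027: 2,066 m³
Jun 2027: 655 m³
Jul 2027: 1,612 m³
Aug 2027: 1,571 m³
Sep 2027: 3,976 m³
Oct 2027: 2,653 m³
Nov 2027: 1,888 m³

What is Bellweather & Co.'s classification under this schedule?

Aggregate wastewater discharge: 3,266 m³ + 290 m³ + 2,508 m³ + 2,560 m³ + 2,066 m³ + 655 m³ + 1,612 m³ + 1,571 m³ + 3,976 m³ + 2,653 m³ + 1,888 m³ = 23,045 m³.
21,000 m³ < 23,045 m³ ≤ 25,000 m³, so Class II applies.

Class II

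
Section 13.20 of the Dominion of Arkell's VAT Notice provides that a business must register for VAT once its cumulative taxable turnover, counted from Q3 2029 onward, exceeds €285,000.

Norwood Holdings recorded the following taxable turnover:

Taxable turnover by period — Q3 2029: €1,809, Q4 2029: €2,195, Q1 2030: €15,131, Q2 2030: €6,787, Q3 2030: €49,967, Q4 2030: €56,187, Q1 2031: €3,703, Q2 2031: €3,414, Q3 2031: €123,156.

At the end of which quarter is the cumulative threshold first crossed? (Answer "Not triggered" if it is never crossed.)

Through Q3 2029: €1,809
Through Q4 2029: €4,004
Through Q1 2030: €19,135
Through Q2 2030: €25,922
Through Q3 2030: €75,889
Through Q4 2030: €132,076
Through Q1 2031: €135,779
Through Q2 2031: €139,193
Through Q3 2031: €262,349
Final cumulative total €262,349 ≤ €285,000; the threshold is never exceeded.

Not triggered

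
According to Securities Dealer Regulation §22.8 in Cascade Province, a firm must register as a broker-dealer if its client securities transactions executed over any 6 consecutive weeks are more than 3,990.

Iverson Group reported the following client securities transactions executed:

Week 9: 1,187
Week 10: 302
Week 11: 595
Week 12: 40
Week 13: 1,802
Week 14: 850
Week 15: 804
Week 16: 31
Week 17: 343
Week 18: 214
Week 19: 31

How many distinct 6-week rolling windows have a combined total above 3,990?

Week 9–Week 14: 1,187 + 302 + 595 + 40 + 1,802 + 850 = 4,776 (over)
Week 10–Week 15: 302 + 595 + 40 + 1,802 + 850 + 804 = 4,393 (over)
Week 11–Week 16: 595 + 40 + 1,802 + 850 + 804 + 31 = 4,122 (over)
Week 12–Week 17: 40 + 1,802 + 850 + 804 + 31 + 343 = 3,870 (under)
Week 13–Week 18: 1,802 + 850 + 804 + 31 + 343 + 214 = 4,044 (over)
Week 14–Week 19: 850 + 804 + 31 + 343 + 214 + 31 = 2,273 (under)
4 windows exceed the threshold.

4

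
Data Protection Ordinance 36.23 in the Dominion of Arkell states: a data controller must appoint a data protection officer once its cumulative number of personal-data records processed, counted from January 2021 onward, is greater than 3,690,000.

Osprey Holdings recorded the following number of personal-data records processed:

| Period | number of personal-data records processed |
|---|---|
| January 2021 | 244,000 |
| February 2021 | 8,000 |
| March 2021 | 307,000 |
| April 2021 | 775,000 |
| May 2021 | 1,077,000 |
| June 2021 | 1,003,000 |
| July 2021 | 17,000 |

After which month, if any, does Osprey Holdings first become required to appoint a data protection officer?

Not triggered

Through January 2021: 244,000
Through February 2021: 252,000
Through March 2021: 559,000
Through April 2021: 1,334,000
Through May 2021: 2,411,000
Through June 2021: 3,414,000
Through July 2021: 3,431,000
Final cumulative total 3,431,000 ≤ 3,690,000; the threshold is never exceeded.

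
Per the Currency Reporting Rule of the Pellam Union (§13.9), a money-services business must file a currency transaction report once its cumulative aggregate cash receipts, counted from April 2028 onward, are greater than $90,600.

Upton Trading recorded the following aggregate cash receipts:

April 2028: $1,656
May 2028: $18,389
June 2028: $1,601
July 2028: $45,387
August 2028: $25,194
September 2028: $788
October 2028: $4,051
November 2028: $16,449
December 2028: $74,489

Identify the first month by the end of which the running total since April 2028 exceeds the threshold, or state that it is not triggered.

August 2028

Through April 2028: $1,656
Through May 2028: $20,045
Through June 2028: $21,646
Through July 2028: $67,033
Through August 2028: $92,227 ← exceeds threshold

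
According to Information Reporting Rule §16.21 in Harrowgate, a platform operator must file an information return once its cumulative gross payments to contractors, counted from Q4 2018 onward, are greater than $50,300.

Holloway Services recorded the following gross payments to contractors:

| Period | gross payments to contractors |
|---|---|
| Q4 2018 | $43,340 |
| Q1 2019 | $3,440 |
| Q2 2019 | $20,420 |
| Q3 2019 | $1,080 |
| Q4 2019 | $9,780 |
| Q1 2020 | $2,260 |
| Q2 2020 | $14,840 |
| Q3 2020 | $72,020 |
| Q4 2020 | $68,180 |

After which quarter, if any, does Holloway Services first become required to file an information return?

Through Q4 2018: $43,340
Through Q1 2019: $46,780
Through Q2 2019: $67,200 ← exceeds threshold

Q2 2019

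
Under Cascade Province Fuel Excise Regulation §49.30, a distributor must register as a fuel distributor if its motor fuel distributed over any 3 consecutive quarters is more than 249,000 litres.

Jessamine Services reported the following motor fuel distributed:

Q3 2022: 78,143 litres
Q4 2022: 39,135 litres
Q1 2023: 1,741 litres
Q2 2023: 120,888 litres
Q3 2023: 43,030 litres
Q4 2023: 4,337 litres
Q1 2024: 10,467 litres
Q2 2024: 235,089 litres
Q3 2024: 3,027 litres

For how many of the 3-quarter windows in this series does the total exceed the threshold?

1

Q3 2022–Q1 2023: 78,143 litres + 39,135 litres + 1,741 litres = 119,019 litres (under)
Q4 2022–Q2 2023: 39,135 litres + 1,741 litres + 120,888 litres = 161,764 litres (under)
Q1 2023–Q3 2023: 1,741 litres + 120,888 litres + 43,030 litres = 165,659 litres (under)
Q2 2023–Q4 2023: 120,888 litres + 43,030 litres + 4,337 litres = 168,255 litres (under)
Q3 2023–Q1 2024: 43,030 litres + 4,337 litres + 10,467 litres = 57,834 litres (under)
Q4 2023–Q2 2024: 4,337 litres + 10,467 litres + 235,089 litres = 249,893 litres (over)
Q1 2024–Q3 2024: 10,467 litres + 235,089 litres + 3,027 litres = 248,583 litres (under)
1 window exceeds the threshold.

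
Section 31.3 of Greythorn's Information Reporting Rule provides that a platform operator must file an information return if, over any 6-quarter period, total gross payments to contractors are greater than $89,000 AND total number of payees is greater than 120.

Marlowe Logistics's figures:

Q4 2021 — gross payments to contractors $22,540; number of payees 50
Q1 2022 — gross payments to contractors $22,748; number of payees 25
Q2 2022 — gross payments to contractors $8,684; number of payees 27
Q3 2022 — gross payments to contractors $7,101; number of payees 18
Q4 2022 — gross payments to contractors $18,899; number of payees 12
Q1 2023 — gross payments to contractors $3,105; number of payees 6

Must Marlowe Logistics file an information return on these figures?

Total gross payments to contractors: $22,540 + $22,748 + $8,684 + $7,101 + $18,899 + $3,105 = $83,077 (≤ $89,000).
Total number of payees: 50 + 25 + 27 + 18 + 12 + 6 = 138 (> 120).
The test is 'and': the rule requires both, and at least one is not exceeded.

No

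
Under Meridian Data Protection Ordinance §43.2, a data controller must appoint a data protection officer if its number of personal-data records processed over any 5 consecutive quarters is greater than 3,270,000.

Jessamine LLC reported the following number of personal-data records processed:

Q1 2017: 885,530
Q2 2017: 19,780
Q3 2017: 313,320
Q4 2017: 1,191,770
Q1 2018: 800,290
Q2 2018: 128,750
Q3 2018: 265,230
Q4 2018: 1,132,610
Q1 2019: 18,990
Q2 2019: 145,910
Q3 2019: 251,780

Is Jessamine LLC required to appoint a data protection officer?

Q1 2017–Q1 2018: 885,530 + 19,780 + 313,320 + 1,191,770 + 800,290 = 3,210,690 (under)
Q2 2017–Q2 2018: 19,780 + 313,320 + 1,191,770 + 800,290 + 128,750 = 2,453,910 (under)
Q3 2017–Q3 2018: 313,320 + 1,191,770 + 800,290 + 128,750 + 265,230 = 2,699,360 (under)
Q4 2017–Q4 2018: 1,191,770 + 800,290 + 128,750 + 265,230 + 1,132,610 = 3,518,650 (over)
Q1 2018–Q1 2019: 800,290 + 128,750 + 265,230 + 1,132,610 + 18,990 = 2,345,870 (under)
Q2 2018–Q2 2019: 128,750 + 265,230 + 1,132,610 + 18,990 + 145,910 = 1,691,490 (under)
Q3 2018–Q3 2019: 265,230 + 1,132,610 + 18,990 + 145,910 + 251,780 = 1,814,520 (under)
At least one window exceeds 3,270,000.

Yes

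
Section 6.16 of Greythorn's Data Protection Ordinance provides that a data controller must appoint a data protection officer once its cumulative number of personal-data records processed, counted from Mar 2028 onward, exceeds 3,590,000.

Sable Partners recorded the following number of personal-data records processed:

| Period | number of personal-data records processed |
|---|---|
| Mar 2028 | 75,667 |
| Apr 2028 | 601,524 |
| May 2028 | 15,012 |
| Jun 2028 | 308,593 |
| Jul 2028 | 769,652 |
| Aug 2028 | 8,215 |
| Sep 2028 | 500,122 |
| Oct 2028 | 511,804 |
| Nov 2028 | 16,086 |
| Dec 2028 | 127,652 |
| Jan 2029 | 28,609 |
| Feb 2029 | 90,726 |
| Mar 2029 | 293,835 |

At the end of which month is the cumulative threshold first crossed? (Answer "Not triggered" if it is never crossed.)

Through Mar 2028: 75,667
Through Apr 2028: 677,191
Through May 2028: 692,203
Through Jun 2028: 1,000,796
Through Jul 2028: 1,770,448
Through Aug 2028: 1,778,663
Through Sep 2028: 2,278,785
Through Oct 2028: 2,790,589
Through Nov 2028: 2,806,675
Through Dec 2028: 2,934,327
Through Jan 2029: 2,962,936
Through Feb 2029: 3,053,662
Through Mar 2029: 3,347,497
Final cumulative total 3,347,497 ≤ 3,590,000; the threshold is never exceeded.

Not triggered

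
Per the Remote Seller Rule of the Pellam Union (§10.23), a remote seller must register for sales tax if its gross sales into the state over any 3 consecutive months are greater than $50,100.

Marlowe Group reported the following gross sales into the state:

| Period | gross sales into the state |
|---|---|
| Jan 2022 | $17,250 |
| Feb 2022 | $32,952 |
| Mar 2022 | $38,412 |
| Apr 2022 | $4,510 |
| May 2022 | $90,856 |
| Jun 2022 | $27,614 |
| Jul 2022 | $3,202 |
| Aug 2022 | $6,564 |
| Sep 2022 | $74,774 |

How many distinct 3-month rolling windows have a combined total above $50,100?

6

Jan 2022–Mar 2022: $17,250 + $32,952 + $38,412 = $88,614 (over)
Feb 2022–Apr 2022: $32,952 + $38,412 + $4,510 = $75,874 (over)
Mar 2022–May 2022: $38,412 + $4,510 + $90,856 = $133,778 (over)
Apr 2022–Jun 2022: $4,510 + $90,856 + $27,614 = $122,980 (over)
May 2022–Jul 2022: $90,856 + $27,614 + $3,202 = $121,672 (over)
Jun 2022–Aug 2022: $27,614 + $3,202 + $6,564 = $37,380 (under)
Jul 2022–Sep 2022: $3,202 + $6,564 + $74,774 = $84,540 (over)
6 windows exceed the threshold.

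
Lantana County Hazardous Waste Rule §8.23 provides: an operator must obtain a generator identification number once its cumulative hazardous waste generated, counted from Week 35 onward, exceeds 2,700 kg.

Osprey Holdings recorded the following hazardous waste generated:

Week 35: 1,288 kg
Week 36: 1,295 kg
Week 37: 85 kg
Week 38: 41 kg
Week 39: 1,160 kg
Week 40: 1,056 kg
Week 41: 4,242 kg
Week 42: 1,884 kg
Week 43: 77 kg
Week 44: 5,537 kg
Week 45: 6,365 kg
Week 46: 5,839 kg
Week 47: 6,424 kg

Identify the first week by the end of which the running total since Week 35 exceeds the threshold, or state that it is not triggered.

Week 38

Through Week 35: 1,288 kg
Through Week 36: 2,583 kg
Through Week 37: 2,668 kg
Through Week 38: 2,709 kg ← exceeds threshold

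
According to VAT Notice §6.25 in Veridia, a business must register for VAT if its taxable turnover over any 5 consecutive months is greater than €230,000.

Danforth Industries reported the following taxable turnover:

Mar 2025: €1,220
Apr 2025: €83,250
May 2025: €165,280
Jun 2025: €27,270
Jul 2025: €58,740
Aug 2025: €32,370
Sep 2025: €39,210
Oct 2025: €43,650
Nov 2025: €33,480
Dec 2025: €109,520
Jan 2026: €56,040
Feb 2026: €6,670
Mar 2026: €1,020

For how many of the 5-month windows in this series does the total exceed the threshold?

6

Mar 2025–Jul 2025: €1,220 + €83,250 + €165,280 + €27,270 + €58,740 = €335,760 (over)
Apr 2025–Aug 2025: €83,250 + €165,280 + €27,270 + €58,740 + €32,370 = €366,910 (over)
May 2025–Sep 2025: €165,280 + €27,270 + €58,740 + €32,370 + €39,210 = €322,870 (over)
Jun 2025–Oct 2025: €27,270 + €58,740 + €32,370 + €39,210 + €43,650 = €201,240 (under)
Jul 2025–Nov 2025: €58,740 + €32,370 + €39,210 + €43,650 + €33,480 = €207,450 (under)
Aug 2025–Dec 2025: €32,370 + €39,210 + €43,650 + €33,480 + €109,520 = €258,230 (over)
Sep 2025–Jan 2026: €39,210 + €43,650 + €33,480 + €109,520 + €56,040 = €281,900 (over)
Oct 2025–Feb 2026: €43,650 + €33,480 + €109,520 + €56,040 + €6,670 = €249,360 (over)
Nov 2025–Mar 2026: €33,480 + €109,520 + €56,040 + €6,670 + €1,020 = €206,730 (under)
6 windows exceed the threshold.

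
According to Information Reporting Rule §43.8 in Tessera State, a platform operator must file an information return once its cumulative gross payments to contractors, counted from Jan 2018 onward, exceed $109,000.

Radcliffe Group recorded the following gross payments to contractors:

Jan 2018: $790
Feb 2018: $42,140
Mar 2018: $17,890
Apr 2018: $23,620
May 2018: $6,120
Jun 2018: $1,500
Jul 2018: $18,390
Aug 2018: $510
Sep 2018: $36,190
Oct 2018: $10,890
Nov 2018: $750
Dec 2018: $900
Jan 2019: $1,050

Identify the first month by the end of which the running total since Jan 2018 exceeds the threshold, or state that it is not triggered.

Through Jan 2018: $790
Through Feb 2018: $42,930
Through Mar 2018: $60,820
Through Apr 2018: $84,440
Through May 2018: $90,560
Through Jun 2018: $92,060
Through Jul 2018: $110,450 ← exceeds threshold

Jul 2018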